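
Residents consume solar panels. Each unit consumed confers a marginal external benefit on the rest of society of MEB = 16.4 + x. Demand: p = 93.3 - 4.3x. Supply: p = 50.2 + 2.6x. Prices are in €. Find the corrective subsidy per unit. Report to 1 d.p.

Social marginal benefit = demand + MEB = 109.7 - 3.3x.
Set SMB = MC: 109.7 - 3.3x = 50.2 + 2.6x → x* = 10.0847.
The Pigouvian subsidy equals MEB at x*: 16.4 + 1.0×10.0847 = 26.4847.

subsidy = €26.5 per unit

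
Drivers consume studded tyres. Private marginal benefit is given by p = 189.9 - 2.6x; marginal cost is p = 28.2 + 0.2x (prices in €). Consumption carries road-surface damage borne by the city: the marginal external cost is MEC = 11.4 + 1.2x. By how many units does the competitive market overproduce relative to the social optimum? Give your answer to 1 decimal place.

20.2 units

Market equilibrium (private): 28.2 + 0.2x = 189.9 - 2.6x → x_m = 57.7500.
Social marginal benefit = demand − MEC = 178.5 - 3.8x.
Set SMB = MC: 178.5 - 3.8x = 28.2 + 0.2x → x* = 37.5750.
Gap = |57.7500 − 37.5750| = 20.1750.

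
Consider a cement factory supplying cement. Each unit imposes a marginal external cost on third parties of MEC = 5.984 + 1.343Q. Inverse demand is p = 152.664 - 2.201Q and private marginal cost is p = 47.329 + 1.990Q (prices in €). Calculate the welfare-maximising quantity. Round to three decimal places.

Social marginal cost = private MC + MEC = 53.313 + 3.333Q.
Set SMC = demand: 53.313 + 3.333Q = 152.664 - 2.201Q → Q* = 17.9528.

Q* = 17.953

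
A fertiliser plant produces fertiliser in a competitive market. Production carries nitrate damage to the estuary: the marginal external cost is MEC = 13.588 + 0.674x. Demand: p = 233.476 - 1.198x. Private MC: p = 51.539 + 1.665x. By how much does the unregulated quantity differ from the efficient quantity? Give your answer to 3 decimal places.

15.951 units

Market equilibrium (private): 51.539 + 1.665x = 233.476 - 1.198x → x_m = 63.5477.
Social marginal cost = private MC + MEC = 65.127 + 2.339x.
Set SMC = demand: 65.127 + 2.339x = 233.476 - 1.198x → x* = 47.5966.
Gap = |63.5477 − 47.5966| = 15.9511.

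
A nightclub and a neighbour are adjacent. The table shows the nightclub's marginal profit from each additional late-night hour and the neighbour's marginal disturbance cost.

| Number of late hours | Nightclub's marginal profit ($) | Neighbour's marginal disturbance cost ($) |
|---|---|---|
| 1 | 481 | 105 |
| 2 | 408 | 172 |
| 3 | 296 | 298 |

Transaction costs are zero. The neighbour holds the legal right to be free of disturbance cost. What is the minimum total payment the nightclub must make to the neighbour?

Efficient level: marginal profit ≥ marginal disturbance cost through level 2, so k* = 2.
With the neighbour holding the right, the nightclub must at least compensate total damage at k*: 105 + 172 = 277.

$277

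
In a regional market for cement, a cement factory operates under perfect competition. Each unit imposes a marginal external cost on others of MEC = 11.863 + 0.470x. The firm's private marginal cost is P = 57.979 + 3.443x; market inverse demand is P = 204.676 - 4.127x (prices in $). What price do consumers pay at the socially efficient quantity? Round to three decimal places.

P = $135.465

Social marginal cost = private MC + MEC = 69.842 + 3.913x.
Set SMC = demand: 69.842 + 3.913x = 204.676 - 4.127x → x* = 16.7704.
Consumer price on the demand curve at x*: 204.676 − 4.127×16.7704 = 135.4646.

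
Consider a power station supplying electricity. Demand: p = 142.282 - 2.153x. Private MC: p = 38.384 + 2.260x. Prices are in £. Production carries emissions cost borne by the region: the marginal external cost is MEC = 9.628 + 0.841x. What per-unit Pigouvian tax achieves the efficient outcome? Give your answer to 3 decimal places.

tax = £24.718 per unit

Social marginal cost = private MC + MEC = 48.012 + 3.101x.
Set SMC = demand: 48.012 + 3.101x = 142.282 - 2.153x → x* = 17.9425.
The Pigouvian tax equals MEC at x*: 9.628 + 0.841×17.9425 = 24.7176.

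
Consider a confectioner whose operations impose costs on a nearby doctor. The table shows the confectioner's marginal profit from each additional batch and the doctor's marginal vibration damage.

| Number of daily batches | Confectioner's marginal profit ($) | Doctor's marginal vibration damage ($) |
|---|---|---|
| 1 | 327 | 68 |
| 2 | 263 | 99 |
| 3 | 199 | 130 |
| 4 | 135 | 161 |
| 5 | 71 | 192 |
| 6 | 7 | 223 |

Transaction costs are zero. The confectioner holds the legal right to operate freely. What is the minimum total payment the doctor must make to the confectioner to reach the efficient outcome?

Left alone the confectioner would choose level 6 (marginal profit stays positive).
Efficient level: k* = 3 (marginal profit ≥ marginal vibration damage through 3).
The doctor must at least cover the confectioner's forgone profit from cutting 6→3: 135 + 71 + 7 = 213.

$213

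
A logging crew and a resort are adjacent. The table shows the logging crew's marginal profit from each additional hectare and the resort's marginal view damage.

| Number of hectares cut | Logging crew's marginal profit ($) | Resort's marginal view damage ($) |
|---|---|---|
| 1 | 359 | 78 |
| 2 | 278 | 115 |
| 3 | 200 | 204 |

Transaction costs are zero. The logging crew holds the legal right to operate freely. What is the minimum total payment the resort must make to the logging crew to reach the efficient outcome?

$200

Left alone the logging crew would choose level 3 (marginal profit stays positive).
Efficient level: k* = 2 (marginal profit ≥ marginal view damage through 2).
The resort must at least cover the logging crew's forgone profit from cutting 3→2: 200 = 200.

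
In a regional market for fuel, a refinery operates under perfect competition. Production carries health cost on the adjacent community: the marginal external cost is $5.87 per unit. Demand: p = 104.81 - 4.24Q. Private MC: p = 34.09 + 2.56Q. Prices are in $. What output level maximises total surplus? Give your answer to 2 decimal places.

Q* = 9.54

Social marginal cost = private MC + MEC = 39.96 + 2.56Q.
Set SMC = demand: 39.96 + 2.56Q = 104.81 - 4.24Q → Q* = 9.5368.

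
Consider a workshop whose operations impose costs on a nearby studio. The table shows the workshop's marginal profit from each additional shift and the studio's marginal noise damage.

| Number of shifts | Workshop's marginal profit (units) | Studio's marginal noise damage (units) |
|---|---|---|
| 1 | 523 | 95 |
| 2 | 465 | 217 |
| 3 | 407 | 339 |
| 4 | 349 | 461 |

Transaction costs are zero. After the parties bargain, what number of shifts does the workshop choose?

3

Bargaining reaches the level where marginal profit last exceeds marginal noise damage.
That holds through level 3 (407 ≥ 339) but not at 4 (349 < 461).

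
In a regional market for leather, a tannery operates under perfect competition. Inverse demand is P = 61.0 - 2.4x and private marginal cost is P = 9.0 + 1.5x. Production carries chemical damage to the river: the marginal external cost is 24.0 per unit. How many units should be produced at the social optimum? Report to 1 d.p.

x* = 7.2

Social marginal cost = private MC + MEC = 33.0 + 1.5x.
Set SMC = demand: 33.0 + 1.5x = 61.0 - 2.4x → x* = 7.1795.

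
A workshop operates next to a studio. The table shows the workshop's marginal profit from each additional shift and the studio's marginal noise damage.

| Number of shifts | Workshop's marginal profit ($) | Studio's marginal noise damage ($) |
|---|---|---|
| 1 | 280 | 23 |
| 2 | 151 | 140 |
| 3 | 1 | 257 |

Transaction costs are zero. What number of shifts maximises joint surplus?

2

Bargaining reaches the level where marginal profit last exceeds marginal noise damage.
That holds through level 2 (151 ≥ 140) but not at 3 (1 < 257).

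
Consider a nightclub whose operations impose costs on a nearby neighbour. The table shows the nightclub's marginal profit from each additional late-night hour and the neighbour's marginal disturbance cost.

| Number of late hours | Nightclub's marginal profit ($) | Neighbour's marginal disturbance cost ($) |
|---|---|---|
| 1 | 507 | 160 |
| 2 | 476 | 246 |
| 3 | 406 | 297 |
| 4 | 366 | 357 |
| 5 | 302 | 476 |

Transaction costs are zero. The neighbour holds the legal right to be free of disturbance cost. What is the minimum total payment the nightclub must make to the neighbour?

$1060

Efficient level: marginal profit ≥ marginal disturbance cost through level 4, so k* = 4.
With the neighbour holding the right, the nightclub must at least compensate total damage at k*: 160 + 246 + 297 + 357 = 1060.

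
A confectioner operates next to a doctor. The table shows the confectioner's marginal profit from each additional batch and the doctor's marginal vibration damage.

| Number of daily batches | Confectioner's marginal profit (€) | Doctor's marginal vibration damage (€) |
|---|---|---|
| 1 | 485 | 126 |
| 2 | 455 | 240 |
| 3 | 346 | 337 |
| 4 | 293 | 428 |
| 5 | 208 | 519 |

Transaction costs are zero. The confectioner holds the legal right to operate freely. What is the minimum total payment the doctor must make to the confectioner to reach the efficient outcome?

Left alone the confectioner would choose level 5 (marginal profit stays positive).
Efficient level: k* = 3 (marginal profit ≥ marginal vibration damage through 3).
The doctor must at least cover the confectioner's forgone profit from cutting 5→3: 293 + 208 = 501.

€501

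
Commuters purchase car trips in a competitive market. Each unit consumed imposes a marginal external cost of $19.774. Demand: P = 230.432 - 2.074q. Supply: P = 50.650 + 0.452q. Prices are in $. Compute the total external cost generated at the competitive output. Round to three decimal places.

Market equilibrium (private): 50.650 + 0.452q = 230.432 - 2.074q → q_m = 71.1726.
Total external cost = MEC × q_m = 19.774 × 71.1726 = 1407.3670.

$1407.367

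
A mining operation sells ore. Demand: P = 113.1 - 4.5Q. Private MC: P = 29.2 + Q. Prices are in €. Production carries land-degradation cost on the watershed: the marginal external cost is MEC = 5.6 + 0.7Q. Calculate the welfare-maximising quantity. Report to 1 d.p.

Q* = 12.6

Social marginal cost = private MC + MEC = 34.8 + 1.7Q.
Set SMC = demand: 34.8 + 1.7Q = 113.1 - 4.5Q → Q* = 12.6290.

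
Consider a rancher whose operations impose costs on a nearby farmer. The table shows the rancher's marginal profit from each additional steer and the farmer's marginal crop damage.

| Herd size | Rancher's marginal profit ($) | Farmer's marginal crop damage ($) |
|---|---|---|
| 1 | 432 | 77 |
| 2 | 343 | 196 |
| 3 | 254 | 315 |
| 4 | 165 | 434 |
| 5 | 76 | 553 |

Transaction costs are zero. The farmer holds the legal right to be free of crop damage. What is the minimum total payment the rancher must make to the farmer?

$273

Efficient level: marginal profit ≥ marginal crop damage through level 2, so k* = 2.
With the farmer holding the right, the rancher must at least compensate total damage at k*: 77 + 196 = 273.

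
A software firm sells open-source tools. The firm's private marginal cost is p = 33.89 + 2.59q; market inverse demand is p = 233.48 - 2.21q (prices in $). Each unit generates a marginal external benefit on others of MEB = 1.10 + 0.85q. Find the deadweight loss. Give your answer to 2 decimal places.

Market equilibrium (private): 33.89 + 2.59q = 233.48 - 2.21q → q_m = 41.5813.
Social marginal cost = private MC − MEB = 32.79 + 1.74q.
Set SMC = demand: 32.79 + 1.74q = 233.48 - 2.21q → q* = 50.8076.
The welfare-loss triangle has base |q_m − q*| and height MEB(q_m) (the vertical gap between SMC and demand is zero at q* and MEB at q_m).
DWL = ½ × 9.2263 × 36.4441 = 168.1221.

DWL = $168.12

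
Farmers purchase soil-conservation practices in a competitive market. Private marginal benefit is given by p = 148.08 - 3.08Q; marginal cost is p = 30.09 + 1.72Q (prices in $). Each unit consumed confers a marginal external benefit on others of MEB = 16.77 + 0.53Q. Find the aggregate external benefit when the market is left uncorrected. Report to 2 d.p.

$572.35

Market equilibrium (private): 30.09 + 1.72Q = 148.08 - 3.08Q → Q_m = 24.5813.
Total external benefit = ∫₀^{Q_m} (16.77 + 0.53Q) dQ = 16.77×24.5813 + ½×0.53×24.5813² = 572.3521.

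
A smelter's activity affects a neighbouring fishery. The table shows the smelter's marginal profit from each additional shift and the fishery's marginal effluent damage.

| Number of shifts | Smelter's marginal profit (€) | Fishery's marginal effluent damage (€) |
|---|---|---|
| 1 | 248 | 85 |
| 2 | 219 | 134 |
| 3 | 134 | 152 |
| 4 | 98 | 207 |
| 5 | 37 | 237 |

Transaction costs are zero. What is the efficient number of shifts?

2

Bargaining reaches the level where marginal profit last exceeds marginal effluent damage.
That holds through level 2 (219 ≥ 134) but not at 3 (134 < 152).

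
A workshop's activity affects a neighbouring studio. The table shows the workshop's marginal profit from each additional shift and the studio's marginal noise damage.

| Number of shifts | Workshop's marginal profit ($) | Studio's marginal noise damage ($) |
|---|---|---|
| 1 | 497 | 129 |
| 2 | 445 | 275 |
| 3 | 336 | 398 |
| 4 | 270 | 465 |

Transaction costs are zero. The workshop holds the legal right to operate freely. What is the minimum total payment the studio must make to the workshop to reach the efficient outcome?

$606

Left alone the workshop would choose level 4 (marginal profit stays positive).
Efficient level: k* = 2 (marginal profit ≥ marginal noise damage through 2).
The studio must at least cover the workshop's forgone profit from cutting 4→2: 336 + 270 = 606.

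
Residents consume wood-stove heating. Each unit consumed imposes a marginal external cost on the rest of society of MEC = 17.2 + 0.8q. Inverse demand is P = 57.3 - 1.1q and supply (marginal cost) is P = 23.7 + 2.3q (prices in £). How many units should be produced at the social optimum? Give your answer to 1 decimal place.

q* = 3.9

Social marginal benefit = demand − MEC = 40.1 - 1.9q.
Set SMB = MC: 40.1 - 1.9q = 23.7 + 2.3q → q* = 3.9048.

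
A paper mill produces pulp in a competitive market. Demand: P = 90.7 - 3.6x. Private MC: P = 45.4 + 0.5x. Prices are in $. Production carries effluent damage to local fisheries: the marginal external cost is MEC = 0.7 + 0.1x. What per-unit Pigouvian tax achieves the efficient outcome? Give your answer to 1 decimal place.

tax = $1.8 per unit

Social marginal cost = private MC + MEC = 46.1 + 0.6x.
Set SMC = demand: 46.1 + 0.6x = 90.7 - 3.6x → x* = 10.6190.
The Pigouvian tax equals MEC at x*: 0.7 + 0.1×10.6190 = 1.7619.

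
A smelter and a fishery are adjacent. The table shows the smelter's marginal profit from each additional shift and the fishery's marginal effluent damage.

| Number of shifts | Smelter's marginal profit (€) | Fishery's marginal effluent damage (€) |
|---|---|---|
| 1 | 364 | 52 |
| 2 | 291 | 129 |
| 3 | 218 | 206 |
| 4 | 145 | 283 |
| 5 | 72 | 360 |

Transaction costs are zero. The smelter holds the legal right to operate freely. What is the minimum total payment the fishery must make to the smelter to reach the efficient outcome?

Left alone the smelter would choose level 5 (marginal profit stays positive).
Efficient level: k* = 3 (marginal profit ≥ marginal effluent damage through 3).
The fishery must at least cover the smelter's forgone profit from cutting 5→3: 145 + 72 = 217.

€217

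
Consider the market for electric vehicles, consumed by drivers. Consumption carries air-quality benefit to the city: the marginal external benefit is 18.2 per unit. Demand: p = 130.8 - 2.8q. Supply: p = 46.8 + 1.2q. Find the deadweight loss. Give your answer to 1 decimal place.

Market equilibrium (private): 46.8 + 1.2q = 130.8 - 2.8q → q_m = 21.0000.
Social marginal benefit = demand + MEB = 149.0 - 2.8q.
Set SMB = MC: 149.0 - 2.8q = 46.8 + 1.2q → q* = 25.5500.
The loss is the area between SMB and MC from q* to q_m; with linear curves that's a triangle of height MEB(q_m).
DWL = ½ × 4.5500 × 18.2000 = 41.4050.

DWL = 41.4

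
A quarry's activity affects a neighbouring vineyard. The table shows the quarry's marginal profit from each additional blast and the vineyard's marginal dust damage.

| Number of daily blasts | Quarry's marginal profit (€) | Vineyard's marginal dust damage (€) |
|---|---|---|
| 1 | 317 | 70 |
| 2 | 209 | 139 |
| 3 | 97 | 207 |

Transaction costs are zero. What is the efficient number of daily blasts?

Bargaining reaches the level where marginal profit last exceeds marginal dust damage.
That holds through level 2 (209 ≥ 139) but not at 3 (97 < 207).

2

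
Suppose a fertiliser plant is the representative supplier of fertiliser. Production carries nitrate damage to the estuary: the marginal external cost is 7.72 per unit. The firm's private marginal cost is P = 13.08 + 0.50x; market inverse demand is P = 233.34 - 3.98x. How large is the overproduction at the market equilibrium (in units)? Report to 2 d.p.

1.72 units

Market equilibrium (private): 13.08 + 0.50x = 233.34 - 3.98x → x_m = 49.1652.
Social marginal cost = private MC + MEC = 20.80 + 0.50x.
Set SMC = demand: 20.80 + 0.50x = 233.34 - 3.98x → x* = 47.4420.
Gap = |49.1652 − 47.4420| = 1.7232.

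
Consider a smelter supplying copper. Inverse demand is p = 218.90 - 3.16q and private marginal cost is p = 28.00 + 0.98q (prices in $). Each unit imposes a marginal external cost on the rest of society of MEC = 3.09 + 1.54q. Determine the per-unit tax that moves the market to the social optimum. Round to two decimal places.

tax = $54.01 per unit

Social marginal cost = private MC + MEC = 31.09 + 2.52q.
Set SMC = demand: 31.09 + 2.52q = 218.90 - 3.16q → q* = 33.0651.
The Pigouvian tax equals MEC at q*: 3.09 + 1.54×33.0651 = 54.0103.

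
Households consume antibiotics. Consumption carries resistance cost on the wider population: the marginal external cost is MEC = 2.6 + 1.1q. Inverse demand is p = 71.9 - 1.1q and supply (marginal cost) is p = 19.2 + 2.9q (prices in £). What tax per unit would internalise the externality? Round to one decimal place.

Social marginal benefit = demand − MEC = 69.3 - 2.2q.
Set SMB = MC: 69.3 - 2.2q = 19.2 + 2.9q → q* = 9.8235.
The Pigouvian tax equals MEC at q*: 2.6 + 1.1×9.8235 = 13.4059.

tax = £13.4 per unit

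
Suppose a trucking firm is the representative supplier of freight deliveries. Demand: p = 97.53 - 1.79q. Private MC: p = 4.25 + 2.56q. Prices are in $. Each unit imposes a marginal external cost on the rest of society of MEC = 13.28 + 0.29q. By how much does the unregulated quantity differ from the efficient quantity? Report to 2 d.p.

Market equilibrium (private): 4.25 + 2.56q = 97.53 - 1.79q → q_m = 21.4437.
Social marginal cost = private MC + MEC = 17.53 + 2.85q.
Set SMC = demand: 17.53 + 2.85q = 97.53 - 1.79q → q* = 17.2414.
Gap = |21.4437 − 17.2414| = 4.2023.

4.20 units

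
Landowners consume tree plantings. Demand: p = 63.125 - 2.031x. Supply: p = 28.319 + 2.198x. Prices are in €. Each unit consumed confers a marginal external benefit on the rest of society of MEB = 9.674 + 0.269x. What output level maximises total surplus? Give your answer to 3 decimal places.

Social marginal benefit = demand + MEB = 72.799 - 1.762x.
Set SMB = MC: 72.799 - 1.762x = 28.319 + 2.198x → x* = 11.2323.

x* = 11.232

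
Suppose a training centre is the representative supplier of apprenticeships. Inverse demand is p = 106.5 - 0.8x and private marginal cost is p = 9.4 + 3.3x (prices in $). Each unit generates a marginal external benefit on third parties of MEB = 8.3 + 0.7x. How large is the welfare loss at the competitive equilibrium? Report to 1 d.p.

Market equilibrium (private): 9.4 + 3.3x = 106.5 - 0.8x → x_m = 23.6829.
Social marginal cost = private MC − MEB = 1.1 + 2.6x.
Set SMC = demand: 1.1 + 2.6x = 106.5 - 0.8x → x* = 31.0000.
Height of the DWL triangle at x_m is demand(x_m) − SMC(x_m) = MEB(x_m) = 24.8780.
DWL = ½ × 7.3171 × 24.8780 = 91.0174.

DWL = $91.0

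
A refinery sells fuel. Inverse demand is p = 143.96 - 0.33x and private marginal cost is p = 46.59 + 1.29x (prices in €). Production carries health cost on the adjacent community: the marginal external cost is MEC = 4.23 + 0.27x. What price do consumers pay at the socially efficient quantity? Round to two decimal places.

Social marginal cost = private MC + MEC = 50.82 + 1.56x.
Set SMC = demand: 50.82 + 1.56x = 143.96 - 0.33x → x* = 49.2804.
Consumer price on the demand curve at x*: 143.96 − 0.33×49.2804 = 127.6975.

P = €127.70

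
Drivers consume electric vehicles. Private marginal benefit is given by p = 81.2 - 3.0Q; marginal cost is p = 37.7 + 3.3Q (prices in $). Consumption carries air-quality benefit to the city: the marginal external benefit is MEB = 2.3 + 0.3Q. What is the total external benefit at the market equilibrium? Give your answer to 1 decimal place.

$23.0

Market equilibrium (private): 37.7 + 3.3Q = 81.2 - 3.0Q → Q_m = 6.9048.
Total external benefit = ∫₀^{Q_m} (2.3 + 0.3Q) dQ = 2.3×6.9048 + ½×0.3×6.9048² = 23.0325.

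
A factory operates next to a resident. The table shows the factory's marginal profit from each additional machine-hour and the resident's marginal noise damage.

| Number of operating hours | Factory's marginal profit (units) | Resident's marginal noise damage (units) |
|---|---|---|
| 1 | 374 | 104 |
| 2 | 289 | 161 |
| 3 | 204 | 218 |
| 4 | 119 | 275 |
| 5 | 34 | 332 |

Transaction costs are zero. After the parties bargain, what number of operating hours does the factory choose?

2

Bargaining reaches the level where marginal profit last exceeds marginal noise damage.
That holds through level 2 (289 ≥ 161) but not at 3 (204 < 218).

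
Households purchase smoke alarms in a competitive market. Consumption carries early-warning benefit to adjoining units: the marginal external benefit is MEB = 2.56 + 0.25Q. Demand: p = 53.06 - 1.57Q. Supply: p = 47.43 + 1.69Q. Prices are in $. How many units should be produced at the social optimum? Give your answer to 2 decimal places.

Q* = 2.72

Social marginal benefit = demand + MEB = 55.62 - 1.32Q.
Set SMB = MC: 55.62 - 1.32Q = 47.43 + 1.69Q → Q* = 2.7209.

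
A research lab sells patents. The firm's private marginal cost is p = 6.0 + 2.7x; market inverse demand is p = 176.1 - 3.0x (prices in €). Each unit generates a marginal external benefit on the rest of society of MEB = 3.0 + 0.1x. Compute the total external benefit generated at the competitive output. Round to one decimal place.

Market equilibrium (private): 6.0 + 2.7x = 176.1 - 3.0x → x_m = 29.8421.
Total external benefit = ∫₀^{x_m} (3.0 + 0.1x) dx = 3.0×29.8421 + ½×0.1×29.8421² = 134.0538.

€134.1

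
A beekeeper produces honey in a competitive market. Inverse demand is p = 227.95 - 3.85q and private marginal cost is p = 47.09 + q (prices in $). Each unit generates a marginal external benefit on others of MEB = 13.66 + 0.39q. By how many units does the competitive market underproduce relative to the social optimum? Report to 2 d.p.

6.32 units

Market equilibrium (private): 47.09 + q = 227.95 - 3.85q → q_m = 37.2907.
Social marginal cost = private MC − MEB = 33.43 + 0.61q.
Set SMC = demand: 33.43 + 0.61q = 227.95 - 3.85q → q* = 43.6143.
Gap = |37.2907 − 43.6143| = 6.3236.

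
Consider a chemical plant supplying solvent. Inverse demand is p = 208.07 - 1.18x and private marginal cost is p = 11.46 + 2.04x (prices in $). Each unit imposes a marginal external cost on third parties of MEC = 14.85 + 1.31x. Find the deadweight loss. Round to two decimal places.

Market equilibrium (private): 11.46 + 2.04x = 208.07 - 1.18x → x_m = 61.0590.
Social marginal cost = private MC + MEC = 26.31 + 3.35x.
Set SMC = demand: 26.31 + 3.35x = 208.07 - 1.18x → x* = 40.1236.
Between x* and x_m the wedge SMC − demand runs linearly from 0 to MEC(x_m), so the loss is a triangle.
DWL = ½ × 20.9354 × 94.8373 = 992.7284.

DWL = $992.73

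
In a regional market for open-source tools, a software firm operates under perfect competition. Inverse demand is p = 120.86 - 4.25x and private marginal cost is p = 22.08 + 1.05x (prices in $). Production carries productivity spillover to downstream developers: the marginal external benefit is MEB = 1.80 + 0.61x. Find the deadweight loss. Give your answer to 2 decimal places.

DWL = $18.49

Market equilibrium (private): 22.08 + 1.05x = 120.86 - 4.25x → x_m = 18.6377.
Social marginal cost = private MC − MEB = 20.28 + 0.44x.
Set SMC = demand: 20.28 + 0.44x = 120.86 - 4.25x → x* = 21.4456.
Between x* and x_m the wedge demand − SMC runs linearly from 0 to MEB(x_m), so the loss is a triangle.
DWL = ½ × 2.8079 × 13.1690 = 18.4886.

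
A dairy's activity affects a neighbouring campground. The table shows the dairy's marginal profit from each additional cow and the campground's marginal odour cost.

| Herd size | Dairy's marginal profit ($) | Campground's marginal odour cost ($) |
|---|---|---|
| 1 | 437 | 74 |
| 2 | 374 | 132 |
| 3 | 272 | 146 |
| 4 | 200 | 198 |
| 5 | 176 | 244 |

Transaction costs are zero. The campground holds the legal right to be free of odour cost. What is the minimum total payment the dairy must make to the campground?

Efficient level: marginal profit ≥ marginal odour cost through level 4, so k* = 4.
With the campground holding the right, the dairy must at least compensate total damage at k*: 74 + 132 + 146 + 198 = 550.

$550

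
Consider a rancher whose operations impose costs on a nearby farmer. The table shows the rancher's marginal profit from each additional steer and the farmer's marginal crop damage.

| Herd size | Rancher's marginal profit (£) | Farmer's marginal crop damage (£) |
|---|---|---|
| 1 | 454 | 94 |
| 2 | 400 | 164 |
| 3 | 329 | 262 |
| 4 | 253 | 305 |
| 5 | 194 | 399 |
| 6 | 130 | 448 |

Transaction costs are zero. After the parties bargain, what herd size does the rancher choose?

Bargaining reaches the level where marginal profit last exceeds marginal crop damage.
That holds through level 3 (329 ≥ 262) but not at 4 (253 < 305).

3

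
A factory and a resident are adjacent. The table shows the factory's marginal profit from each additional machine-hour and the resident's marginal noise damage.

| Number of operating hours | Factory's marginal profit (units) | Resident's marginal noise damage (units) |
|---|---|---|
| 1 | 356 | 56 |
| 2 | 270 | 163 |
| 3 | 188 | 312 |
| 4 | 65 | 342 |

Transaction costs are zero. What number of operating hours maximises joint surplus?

Bargaining reaches the level where marginal profit last exceeds marginal noise damage.
That holds through level 2 (270 ≥ 163) but not at 3 (188 < 312).

2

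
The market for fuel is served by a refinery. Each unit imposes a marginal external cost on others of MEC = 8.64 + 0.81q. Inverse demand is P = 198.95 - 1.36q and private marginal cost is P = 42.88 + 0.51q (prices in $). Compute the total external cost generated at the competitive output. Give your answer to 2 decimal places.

Market equilibrium (private): 42.88 + 0.51q = 198.95 - 1.36q → q_m = 83.4599.
Total external cost = ∫₀^{q_m} (8.64 + 0.81q) dq = 8.64×83.4599 + ½×0.81×83.4599² = 3542.1433.

$3542.14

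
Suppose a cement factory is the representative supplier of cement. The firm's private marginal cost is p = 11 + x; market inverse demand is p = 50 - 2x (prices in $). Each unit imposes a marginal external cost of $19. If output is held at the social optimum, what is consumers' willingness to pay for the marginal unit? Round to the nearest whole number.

Social marginal cost = private MC + MEC = 30 + x.
Set SMC = demand: 30 + x = 50 - 2x → x* = 6.6667.
Consumer price on the demand curve at x*: 50 − 2×6.6667 = 36.6666.

P = $37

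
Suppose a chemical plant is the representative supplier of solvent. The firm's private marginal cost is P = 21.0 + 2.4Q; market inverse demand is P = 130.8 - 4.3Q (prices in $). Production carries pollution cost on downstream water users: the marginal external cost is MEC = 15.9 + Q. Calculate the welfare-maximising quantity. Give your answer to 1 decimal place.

Q* = 12.2

Social marginal cost = private MC + MEC = 36.9 + 3.4Q.
Set SMC = demand: 36.9 + 3.4Q = 130.8 - 4.3Q → Q* = 12.1948.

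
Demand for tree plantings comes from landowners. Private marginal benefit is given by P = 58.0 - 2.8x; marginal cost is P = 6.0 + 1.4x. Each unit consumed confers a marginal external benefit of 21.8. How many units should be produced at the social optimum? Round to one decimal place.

Social marginal benefit = demand + MEB = 79.8 - 2.8x.
Set SMB = MC: 79.8 - 2.8x = 6.0 + 1.4x → x* = 17.5714.

x* = 17.6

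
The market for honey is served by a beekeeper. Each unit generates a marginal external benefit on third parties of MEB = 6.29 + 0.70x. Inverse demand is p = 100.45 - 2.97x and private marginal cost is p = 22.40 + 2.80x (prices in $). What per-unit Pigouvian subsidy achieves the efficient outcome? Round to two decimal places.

subsidy = $17.93 per unit

Social marginal cost = private MC − MEB = 16.11 + 2.10x.
Set SMC = demand: 16.11 + 2.10x = 100.45 - 2.97x → x* = 16.6351.
The Pigouvian subsidy equals MEB at x*: 6.29 + 0.70×16.6351 = 17.9346.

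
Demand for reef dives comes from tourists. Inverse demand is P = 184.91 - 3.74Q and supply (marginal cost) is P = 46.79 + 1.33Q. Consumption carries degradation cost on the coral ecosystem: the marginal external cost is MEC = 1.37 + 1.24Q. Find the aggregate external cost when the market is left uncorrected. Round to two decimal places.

Market equilibrium (private): 46.79 + 1.33Q = 184.91 - 3.74Q → Q_m = 27.2426.
Total external cost = ∫₀^{Q_m} (1.37 + 1.24Q) dQ = 1.37×27.2426 + ½×1.24×27.2426² = 497.4611.

497.46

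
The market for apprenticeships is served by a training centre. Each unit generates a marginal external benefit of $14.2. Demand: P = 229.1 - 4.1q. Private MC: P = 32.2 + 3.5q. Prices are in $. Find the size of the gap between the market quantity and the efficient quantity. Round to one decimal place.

1.9 units

Market equilibrium (private): 32.2 + 3.5q = 229.1 - 4.1q → q_m = 25.9079.
Social marginal cost = private MC − MEB = 18.0 + 3.5q.
Set SMC = demand: 18.0 + 3.5q = 229.1 - 4.1q → q* = 27.7763.
Gap = |25.9079 − 27.7763| = 1.8684.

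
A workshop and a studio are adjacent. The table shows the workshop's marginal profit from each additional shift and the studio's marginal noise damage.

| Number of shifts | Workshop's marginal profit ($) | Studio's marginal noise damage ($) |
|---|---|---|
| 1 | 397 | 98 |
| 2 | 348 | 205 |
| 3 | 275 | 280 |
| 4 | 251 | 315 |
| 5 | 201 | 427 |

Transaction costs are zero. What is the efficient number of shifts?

2

Bargaining reaches the level where marginal profit last exceeds marginal noise damage.
That holds through level 2 (348 ≥ 205) but not at 3 (275 < 280).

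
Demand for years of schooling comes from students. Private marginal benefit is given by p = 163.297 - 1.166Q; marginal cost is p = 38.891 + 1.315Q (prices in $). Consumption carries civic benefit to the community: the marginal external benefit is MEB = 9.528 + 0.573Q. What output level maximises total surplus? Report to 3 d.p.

Social marginal benefit = demand + MEB = 172.825 - 0.593Q.
Set SMB = MC: 172.825 - 0.593Q = 38.891 + 1.315Q → Q* = 70.1960.

Q* = 70.196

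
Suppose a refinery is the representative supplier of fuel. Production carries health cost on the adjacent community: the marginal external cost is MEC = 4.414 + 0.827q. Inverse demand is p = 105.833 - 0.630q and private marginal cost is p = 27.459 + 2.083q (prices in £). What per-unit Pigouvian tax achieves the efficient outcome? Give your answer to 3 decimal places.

Social marginal cost = private MC + MEC = 31.873 + 2.910q.
Set SMC = demand: 31.873 + 2.910q = 105.833 - 0.630q → q* = 20.8927.
The Pigouvian tax equals MEC at q*: 4.414 + 0.827×20.8927 = 21.6923.

tax = £21.692 per unit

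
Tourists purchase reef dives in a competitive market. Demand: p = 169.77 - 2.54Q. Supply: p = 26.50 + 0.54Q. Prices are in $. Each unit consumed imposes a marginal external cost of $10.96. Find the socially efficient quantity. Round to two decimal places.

Social marginal benefit = demand − MEC = 158.81 - 2.54Q.
Set SMB = MC: 158.81 - 2.54Q = 26.50 + 0.54Q → Q* = 42.9578.

Q* = 42.96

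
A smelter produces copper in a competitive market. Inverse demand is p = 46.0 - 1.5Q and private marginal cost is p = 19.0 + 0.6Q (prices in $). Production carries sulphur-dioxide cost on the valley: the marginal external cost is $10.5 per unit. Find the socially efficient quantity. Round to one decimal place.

Q* = 7.9

Social marginal cost = private MC + MEC = 29.5 + 0.6Q.
Set SMC = demand: 29.5 + 0.6Q = 46.0 - 1.5Q → Q* = 7.8571.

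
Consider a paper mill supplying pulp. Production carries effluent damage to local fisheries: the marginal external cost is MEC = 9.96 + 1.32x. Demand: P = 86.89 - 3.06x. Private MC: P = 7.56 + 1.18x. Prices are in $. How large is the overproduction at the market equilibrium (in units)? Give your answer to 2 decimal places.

6.23 units

Market equilibrium (private): 7.56 + 1.18x = 86.89 - 3.06x → x_m = 18.7099.
Social marginal cost = private MC + MEC = 17.52 + 2.50x.
Set SMC = demand: 17.52 + 2.50x = 86.89 - 3.06x → x* = 12.4766.
Gap = |18.7099 − 12.4766| = 6.2333.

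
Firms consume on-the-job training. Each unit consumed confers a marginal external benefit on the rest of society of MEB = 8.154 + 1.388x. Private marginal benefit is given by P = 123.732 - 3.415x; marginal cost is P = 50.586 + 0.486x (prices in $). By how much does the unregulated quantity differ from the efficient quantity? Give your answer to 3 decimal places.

Market equilibrium (private): 50.586 + 0.486x = 123.732 - 3.415x → x_m = 18.7506.
Social marginal benefit = demand + MEB = 131.886 - 2.027x.
Set SMB = MC: 131.886 - 2.027x = 50.586 + 0.486x → x* = 32.3518.
Gap = |18.7506 − 32.3518| = 13.6012.

13.601 units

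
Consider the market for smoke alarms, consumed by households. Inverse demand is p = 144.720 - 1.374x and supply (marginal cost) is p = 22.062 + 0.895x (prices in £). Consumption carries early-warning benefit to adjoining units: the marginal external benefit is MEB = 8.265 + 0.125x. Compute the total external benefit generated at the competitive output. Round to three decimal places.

£629.434

Market equilibrium (private): 22.062 + 0.895x = 144.720 - 1.374x → x_m = 54.0582.
Total external benefit = ∫₀^{x_m} (8.265 + 0.125x) dx = 8.265×54.0582 + ½×0.125×54.0582² = 629.4341.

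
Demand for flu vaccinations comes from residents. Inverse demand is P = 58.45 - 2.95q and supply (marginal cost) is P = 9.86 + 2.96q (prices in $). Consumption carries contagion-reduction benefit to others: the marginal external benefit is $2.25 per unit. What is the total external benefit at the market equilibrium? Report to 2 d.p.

Market equilibrium (private): 9.86 + 2.96q = 58.45 - 2.95q → q_m = 8.2217.
Total external benefit = MEB × q_m = 2.25 × 8.2217 = 18.4988.

$18.50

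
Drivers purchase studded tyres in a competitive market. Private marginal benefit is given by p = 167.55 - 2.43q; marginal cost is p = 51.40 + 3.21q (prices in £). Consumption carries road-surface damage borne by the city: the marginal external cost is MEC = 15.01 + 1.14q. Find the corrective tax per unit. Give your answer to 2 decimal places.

tax = £32.02 per unit

Social marginal benefit = demand − MEC = 152.54 - 3.57q.
Set SMB = MC: 152.54 - 3.57q = 51.40 + 3.21q → q* = 14.9174.
The Pigouvian tax equals MEC at q*: 15.01 + 1.14×14.9174 = 32.0158.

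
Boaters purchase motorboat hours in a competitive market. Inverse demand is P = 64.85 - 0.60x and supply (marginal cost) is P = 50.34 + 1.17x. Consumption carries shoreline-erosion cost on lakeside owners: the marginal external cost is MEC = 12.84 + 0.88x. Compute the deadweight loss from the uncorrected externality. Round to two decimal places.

DWL = 75.88

Market equilibrium (private): 50.34 + 1.17x = 64.85 - 0.60x → x_m = 8.1977.
Social marginal benefit = demand − MEC = 52.01 - 1.48x.
Set SMB = MC: 52.01 - 1.48x = 50.34 + 1.17x → x* = 0.6302.
The welfare-loss triangle has base |x_m − x*| and height MEC(x_m) (the vertical gap between SMB and MC is zero at x* and MEC at x_m).
DWL = ½ × 7.5675 × 20.0540 = 75.8793.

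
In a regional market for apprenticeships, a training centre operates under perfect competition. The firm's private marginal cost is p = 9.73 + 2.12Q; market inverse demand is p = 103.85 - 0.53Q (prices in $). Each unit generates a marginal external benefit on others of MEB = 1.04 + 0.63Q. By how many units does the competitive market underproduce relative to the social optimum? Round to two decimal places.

11.59 units

Market equilibrium (private): 9.73 + 2.12Q = 103.85 - 0.53Q → Q_m = 35.5170.
Social marginal cost = private MC − MEB = 8.69 + 1.49Q.
Set SMC = demand: 8.69 + 1.49Q = 103.85 - 0.53Q → Q* = 47.1089.
Gap = |35.5170 − 47.1089| = 11.5919.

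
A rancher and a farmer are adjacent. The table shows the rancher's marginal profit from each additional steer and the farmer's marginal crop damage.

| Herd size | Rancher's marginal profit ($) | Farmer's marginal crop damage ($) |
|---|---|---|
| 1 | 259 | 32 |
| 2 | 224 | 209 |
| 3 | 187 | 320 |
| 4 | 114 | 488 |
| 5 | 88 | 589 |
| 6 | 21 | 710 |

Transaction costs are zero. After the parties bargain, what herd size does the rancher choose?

Bargaining reaches the level where marginal profit last exceeds marginal crop damage.
That holds through level 2 (224 ≥ 209) but not at 3 (187 < 320).

2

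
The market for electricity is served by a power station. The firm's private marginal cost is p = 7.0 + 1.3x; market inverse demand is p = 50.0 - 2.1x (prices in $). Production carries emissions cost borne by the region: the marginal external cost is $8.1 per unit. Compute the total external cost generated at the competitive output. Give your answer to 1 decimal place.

$102.4

Market equilibrium (private): 7.0 + 1.3x = 50.0 - 2.1x → x_m = 12.6471.
Total external cost = MEC × x_m = 8.1 × 12.6471 = 102.4415.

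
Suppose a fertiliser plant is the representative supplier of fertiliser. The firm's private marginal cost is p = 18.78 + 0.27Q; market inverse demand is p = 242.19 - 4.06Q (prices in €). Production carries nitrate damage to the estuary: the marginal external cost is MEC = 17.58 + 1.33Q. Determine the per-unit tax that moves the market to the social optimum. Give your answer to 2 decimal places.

tax = €65.95 per unit

Social marginal cost = private MC + MEC = 36.36 + 1.60Q.
Set SMC = demand: 36.36 + 1.60Q = 242.19 - 4.06Q → Q* = 36.3657.
The Pigouvian tax equals MEC at Q*: 17.58 + 1.33×36.3657 = 65.9464.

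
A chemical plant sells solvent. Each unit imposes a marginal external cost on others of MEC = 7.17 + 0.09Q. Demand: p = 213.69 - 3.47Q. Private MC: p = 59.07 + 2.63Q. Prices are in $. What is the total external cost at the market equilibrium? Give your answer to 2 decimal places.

$210.65

Market equilibrium (private): 59.07 + 2.63Q = 213.69 - 3.47Q → Q_m = 25.3475.
Total external cost = ∫₀^{Q_m} (7.17 + 0.09Q) dQ = 7.17×25.3475 + ½×0.09×25.3475² = 210.6539.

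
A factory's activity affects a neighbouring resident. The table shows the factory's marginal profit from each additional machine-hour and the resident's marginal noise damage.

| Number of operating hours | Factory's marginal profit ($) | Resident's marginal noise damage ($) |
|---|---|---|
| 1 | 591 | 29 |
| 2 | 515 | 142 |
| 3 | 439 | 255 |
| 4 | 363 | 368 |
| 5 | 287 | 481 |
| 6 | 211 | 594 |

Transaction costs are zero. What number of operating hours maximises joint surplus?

3

Bargaining reaches the level where marginal profit last exceeds marginal noise damage.
That holds through level 3 (439 ≥ 255) but not at 4 (363 < 368).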